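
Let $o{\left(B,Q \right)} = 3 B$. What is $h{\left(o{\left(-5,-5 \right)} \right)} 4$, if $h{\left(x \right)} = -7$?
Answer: $-28$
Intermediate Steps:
$h{\left(o{\left(-5,-5 \right)} \right)} 4 = \left(-7\right) 4 = -28$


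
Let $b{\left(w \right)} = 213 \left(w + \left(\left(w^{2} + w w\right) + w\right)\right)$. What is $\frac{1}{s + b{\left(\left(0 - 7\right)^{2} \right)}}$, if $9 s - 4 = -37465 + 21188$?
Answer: $\frac{9}{9377027} \approx 9.5979 \cdot 10^{-7}$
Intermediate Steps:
$s = - \frac{16273}{9}$ ($s = \frac{4}{9} + \frac{-37465 + 21188}{9} = \frac{4}{9} + \frac{1}{9} \left(-16277\right) = \frac{4}{9} - \frac{16277}{9} = - \frac{16273}{9} \approx -1808.1$)
$b{\left(w \right)} = 426 w + 426 w^{2}$ ($b{\left(w \right)} = 213 \left(w + \left(\left(w^{2} + w^{2}\right) + w\right)\right) = 213 \left(w + \left(2 w^{2} + w\right)\right) = 213 \left(w + \left(w + 2 w^{2}\right)\right) = 213 \left(2 w + 2 w^{2}\right) = 426 w + 426 w^{2}$)
$\frac{1}{s + b{\left(\left(0 - 7\right)^{2} \right)}} = \frac{1}{- \frac{16273}{9} + 426 \left(0 - 7\right)^{2} \left(1 + \left(0 - 7\right)^{2}\right)} = \frac{1}{- \frac{16273}{9} + 426 \left(-7\right)^{2} \left(1 + \left(-7\right)^{2}\right)} = \frac{1}{- \frac{16273}{9} + 426 \cdot 49 \left(1 + 49\right)} = \frac{1}{- \frac{16273}{9} + 426 \cdot 49 \cdot 50} = \frac{1}{- \frac{16273}{9} + 1043700} = \frac{1}{\frac{9377027}{9}} = \frac{9}{9377027}$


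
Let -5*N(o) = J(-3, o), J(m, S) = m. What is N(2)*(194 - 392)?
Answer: -594/5 ≈ -118.80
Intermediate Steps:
N(o) = ⅗ (N(o) = -⅕*(-3) = ⅗)
N(2)*(194 - 392) = 3*(194 - 392)/5 = (⅗)*(-198) = -594/5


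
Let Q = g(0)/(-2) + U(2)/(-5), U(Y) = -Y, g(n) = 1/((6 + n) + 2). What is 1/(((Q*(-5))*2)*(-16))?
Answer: 1/54 ≈ 0.018519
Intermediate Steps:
g(n) = 1/(8 + n)
Q = 27/80 (Q = 1/((8 + 0)*(-2)) - 1*2/(-5) = -1/2/8 - 2*(-1/5) = (1/8)*(-1/2) + 2/5 = -1/16 + 2/5 = 27/80 ≈ 0.33750)
1/(((Q*(-5))*2)*(-16)) = 1/((((27/80)*(-5))*2)*(-16)) = 1/(-27/16*2*(-16)) = 1/(-27/8*(-16)) = 1/54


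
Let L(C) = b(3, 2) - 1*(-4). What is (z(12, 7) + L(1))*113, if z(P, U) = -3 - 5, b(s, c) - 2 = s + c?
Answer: 339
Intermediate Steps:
b(s, c) = 2 + c + s (b(s, c) = 2 + (s + c) = 2 + (c + s) = 2 + c + s)
z(P, U) = -8
L(C) = 11 (L(C) = (2 + 2 + 3) - 1*(-4) = 7 + 4 = 11)
(z(12, 7) + L(1))*113 = (-8 + 11)*113 = 3*113 = 339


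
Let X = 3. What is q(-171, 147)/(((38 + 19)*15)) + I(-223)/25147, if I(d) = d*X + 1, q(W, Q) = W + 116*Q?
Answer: 141311789/7166895 ≈ 19.717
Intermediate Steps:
I(d) = 1 + 3*d (I(d) = d*3 + 1 = 3*d + 1 = 1 + 3*d)
q(-171, 147)/(((38 + 19)*15)) + I(-223)/25147 = (-171 + 116*147)/(((38 + 19)*15)) + (1 + 3*(-223))/25147 = (-171 + 17052)/((57*15)) + (1 - 669)*(1/25147) = 16881/855 - 668*1/25147 = 16881*(1/855) - 668/25147 = 5627/285 - 668/25147 = 141311789/7166895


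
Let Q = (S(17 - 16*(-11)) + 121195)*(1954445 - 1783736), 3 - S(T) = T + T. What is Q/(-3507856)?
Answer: -468720357/79724 ≈ -5879.3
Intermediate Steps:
S(T) = 3 - 2*T (S(T) = 3 - (T + T) = 3 - 2*T)
Q = 20623695708 (Q = ((3 - 2*(17 - 16*(-11))) + 121195)*(1954445 - 1783736) = ((3 - 2*(17 + 176)) + 121195)*170709 = ((3 - 2*193) + 121195)*170709 = ((3 - 386) + 121195)*170709 = (-383 + 121195)*170709 = 120812*170709 = 20623695708)
Q/(-3507856) = 20623695708/(-3507856) = 20623695708*(-1/3507856) = -468720357/79724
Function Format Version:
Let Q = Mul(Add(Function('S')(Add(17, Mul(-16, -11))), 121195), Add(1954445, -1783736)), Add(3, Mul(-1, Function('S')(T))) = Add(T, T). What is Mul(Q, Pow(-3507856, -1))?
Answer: Rational(-468720357, 79724) ≈ -5879.3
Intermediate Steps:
Function('S')(T) = Add(3, Mul(-2, T)) (Function('S')(T) = Add(3, Mul(-1, Add(T, T))) = Add(3, Mul(-1, Mul(2, T))) = Add(3, Mul(-2, T)))
Q = 20623695708 (Q = Mul(Add(Add(3, Mul(-2, Add(17, Mul(-16, -11)))), 121195), Add(1954445, -1783736)) = Mul(Add(Add(3, Mul(-2, Add(17, 176))), 121195), 170709) = Mul(Add(Add(3, Mul(-2, 193)), 121195), 170709) = Mul(Add(Add(3, -386), 121195), 170709) = Mul(Add(-383, 121195), 170709) = Mul(120812, 170709) = 20623695708)
Mul(Q, Pow(-3507856, -1)) = Mul(20623695708, Pow(-3507856, -1)) = Mul(20623695708, Rational(-1, 3507856)) = Rational(-468720357, 79724)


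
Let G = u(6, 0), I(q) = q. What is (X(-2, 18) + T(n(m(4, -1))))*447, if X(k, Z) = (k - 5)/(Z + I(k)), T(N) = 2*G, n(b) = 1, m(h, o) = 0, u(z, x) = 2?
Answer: 25479/16 ≈ 1592.4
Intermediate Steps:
G = 2
T(N) = 4 (T(N) = 2*2 = 4)
X(k, Z) = (-5 + k)/(Z + k) (X(k, Z) = (k - 5)/(Z + k) = (-5 + k)/(Z + k))
(X(-2, 18) + T(n(m(4, -1))))*447 = ((-5 - 2)/(18 - 2) + 4)*447 = (-7/16 + 4)*447 = (57/16)*447 = 25479/16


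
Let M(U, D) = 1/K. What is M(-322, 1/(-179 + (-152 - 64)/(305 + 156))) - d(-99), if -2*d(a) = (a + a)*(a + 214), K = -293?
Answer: -3335806/293 ≈ -11385.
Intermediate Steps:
d(a) = -a*(214 + a) (d(a) = -(a + a)*(a + 214)/2 = -2*a*(214 + a)/2 = -a*(214 + a))
M(U, D) = -1/293 (M(U, D) = 1/(-293) = -1/293)
M(-322, 1/(-179 + (-152 - 64)/(305 + 156))) - d(-99) = -1/293 - (-1)*(-99)*(214 - 99) = -1/293 - (-1)*(-99)*115 = -1/293 - 1*11385 = -1/293 - 11385 = -3335806/293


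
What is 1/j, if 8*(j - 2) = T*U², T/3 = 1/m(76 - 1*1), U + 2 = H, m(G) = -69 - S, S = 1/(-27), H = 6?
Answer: 931/1781 ≈ 0.52274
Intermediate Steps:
S = -1/27 ≈ -0.037037
m(G) = -1862/27 (m(G) = -69 - 1*(-1/27) = -69 + 1/27 = -1862/27)
U = 4 (U = -2 + 6 = 4)
T = -81/1862 (T = 3/(-1862/27) = 3*(-27/1862) = -81/1862 ≈ -0.043502)
j = 1781/931 (j = 2 + (-81/1862*4²)/8 = 2 + (-81/1862*16)/8 = 2 + (⅛)*(-648/931) = 2 - 81/931 = 1781/931 ≈ 1.9130)
1/j = 1/(1781/931) = 931/1781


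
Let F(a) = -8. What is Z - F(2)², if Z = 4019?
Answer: 3955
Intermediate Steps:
Z - F(2)² = 4019 - 1*(-8)² = 4019 - 1*64 = 4019 - 64 = 3955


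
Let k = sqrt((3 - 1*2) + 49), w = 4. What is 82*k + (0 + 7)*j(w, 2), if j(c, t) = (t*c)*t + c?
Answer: 140 + 410*sqrt(2) ≈ 719.83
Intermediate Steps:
j(c, t) = c + c*t**2 (j(c, t) = (c*t)*t + c = c*t**2 + c = c + c*t**2)
k = 5*sqrt(2) (k = sqrt((3 - 2) + 49) = sqrt(1 + 49) = sqrt(50) = 5*sqrt(2) ≈ 7.0711)
82*k + (0 + 7)*j(w, 2) = 82*(5*sqrt(2)) + (0 + 7)*(4*(1 + 2**2)) = 410*sqrt(2) + 7*(4*(1 + 4)) = 410*sqrt(2) + 7*(4*5) = 410*sqrt(2) + 7*20 = 410*sqrt(2) + 140 = 140 + 410*sqrt(2)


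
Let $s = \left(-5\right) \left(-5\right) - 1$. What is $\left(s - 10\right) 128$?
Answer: $1792$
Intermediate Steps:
$s = 24$ ($s = 25 - 1 = 24$)
$\left(s - 10\right) 128 = \left(24 - 10\right) 128 = 14 \cdot 128 = 1792$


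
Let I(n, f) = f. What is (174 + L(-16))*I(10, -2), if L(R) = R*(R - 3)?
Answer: -956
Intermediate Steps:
L(R) = R*(-3 + R)
(174 + L(-16))*I(10, -2) = (174 - 16*(-3 - 16))*(-2) = (174 - 16*(-19))*(-2) = (174 + 304)*(-2) = 478*(-2) = -956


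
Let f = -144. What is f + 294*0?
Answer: -144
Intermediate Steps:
f + 294*0 = -144 + 294*0 = -144 + 0 = -144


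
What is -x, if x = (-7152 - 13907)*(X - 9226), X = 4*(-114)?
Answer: -203893238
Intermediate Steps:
X = -456
x = 203893238 (x = (-7152 - 13907)*(-456 - 9226) = -21059*(-9682) = 203893238)
-x = -1*203893238 = -203893238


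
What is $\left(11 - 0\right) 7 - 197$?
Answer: $-120$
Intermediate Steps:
$\left(11 - 0\right) 7 - 197 = \left(11 + \left(-1 + 1\right)\right) 7 - 197 = \left(11 + 0\right) 7 - 197 = 11 \cdot 7 - 197 = 77 - 197 = -120$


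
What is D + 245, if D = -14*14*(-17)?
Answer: 3577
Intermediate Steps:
D = 3332 (D = -196*(-17) = 3332)
D + 245 = 3332 + 245 = 3577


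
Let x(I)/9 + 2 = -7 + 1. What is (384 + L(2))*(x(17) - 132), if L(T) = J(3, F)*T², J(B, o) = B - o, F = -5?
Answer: -84864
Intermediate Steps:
x(I) = -72 (x(I) = -18 + 9*(-7 + 1) = -18 + 9*(-6) = -18 - 54 = -72)
L(T) = 8*T² (L(T) = (3 - 1*(-5))*T² = (3 + 5)*T² = 8*T²)
(384 + L(2))*(x(17) - 132) = (384 + 8*2²)*(-72 - 132) = (384 + 8*4)*(-204) = (384 + 32)*(-204) = 416*(-204) = -84864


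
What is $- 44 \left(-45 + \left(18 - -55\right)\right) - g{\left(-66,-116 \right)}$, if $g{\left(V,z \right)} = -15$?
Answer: $-1217$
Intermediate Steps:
$- 44 \left(-45 + \left(18 - -55\right)\right) - g{\left(-66,-116 \right)} = - 44 \left(-45 + \left(18 - -55\right)\right) - -15 = - 44 \left(-45 + \left(18 + 55\right)\right) + 15 = - 44 \left(-45 + 73\right) + 15 = \left(-44\right) 28 + 15 = -1232 + 15 = -1217$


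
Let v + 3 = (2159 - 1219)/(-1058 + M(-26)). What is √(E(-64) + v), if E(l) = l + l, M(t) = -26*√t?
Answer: √((69769 + 1703*I*√26)/(-529 - 13*I*√26)) ≈ 0.00477 + 11.484*I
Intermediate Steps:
E(l) = 2*l
v = -3 + 940/(-1058 - 26*I*√26) (v = -3 + (2159 - 1219)/(-1058 - 26*I*√26) = -3 + 940/(-1058 - 26*I*√26) ≈ -3.8747 + 0.10961*I)
√(E(-64) + v) = √(2*(-64) + (-39*√26 + 2057*I)/(-529*I + 13*√26)) = √(-128 + (-39*√26 + 2057*I)/(-529*I + 13*√26))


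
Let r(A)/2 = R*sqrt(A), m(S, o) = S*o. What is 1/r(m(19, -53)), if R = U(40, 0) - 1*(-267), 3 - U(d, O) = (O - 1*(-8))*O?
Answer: -I*sqrt(1007)/543780 ≈ -5.8357e-5*I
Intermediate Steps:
U(d, O) = 3 - O*(8 + O) (U(d, O) = 3 - (O - 1*(-8))*O = 3 - (O + 8)*O = 3 - (8 + O)*O = 3 - O*(8 + O))
R = 270 (R = (3 - 1*0**2 - 8*0) - 1*(-267) = (3 - 1*0 + 0) + 267 = (3 + 0 + 0) + 267 = 3 + 267 = 270)
r(A) = 540*sqrt(A) (r(A) = 2*(270*sqrt(A)) = 540*sqrt(A))
1/r(m(19, -53)) = 1/(540*sqrt(19*(-53))) = 1/(540*sqrt(-1007)) = 1/(540*(I*sqrt(1007))) = 1/(540*I*sqrt(1007)) = -I*sqrt(1007)/543780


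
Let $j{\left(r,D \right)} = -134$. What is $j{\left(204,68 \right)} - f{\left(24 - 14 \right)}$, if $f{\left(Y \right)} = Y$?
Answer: $-144$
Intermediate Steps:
$j{\left(204,68 \right)} - f{\left(24 - 14 \right)} = -134 - \left(24 - 14\right) = -134 - 10 = -144$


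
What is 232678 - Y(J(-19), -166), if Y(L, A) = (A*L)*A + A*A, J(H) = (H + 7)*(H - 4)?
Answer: -7400334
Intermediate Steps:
J(H) = (-4 + H)*(7 + H) (J(H) = (7 + H)*(-4 + H) = (-4 + H)*(7 + H))
Y(L, A) = A² + L*A² (Y(L, A) = L*A² + A² = A² + L*A²)
232678 - Y(J(-19), -166) = 232678 - (-166)²*(1 + (-28 + (-19)² + 3*(-19))) = 232678 - 27556*(1 + (-28 + 361 - 57)) = 232678 - 27556*(1 + 276) = 232678 - 27556*277 = 232678 - 1*7633012 = 232678 - 7633012 = -7400334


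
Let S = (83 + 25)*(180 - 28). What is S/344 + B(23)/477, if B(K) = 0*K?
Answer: 2052/43 ≈ 47.721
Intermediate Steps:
B(K) = 0
S = 16416 (S = 108*152 = 16416)
S/344 + B(23)/477 = 16416/344 + 0/477 = 16416*(1/344) + 0*(1/477) = 2052/43 + 0 = 2052/43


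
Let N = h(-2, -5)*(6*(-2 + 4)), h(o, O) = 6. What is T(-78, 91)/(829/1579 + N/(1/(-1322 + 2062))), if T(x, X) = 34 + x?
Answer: -69476/84129949 ≈ -0.00082582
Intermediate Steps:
N = 72 (N = 6*(6*(-2 + 4)) = 6*(6*2) = 6*12 = 72)
T(-78, 91)/(829/1579 + N/(1/(-1322 + 2062))) = (34 - 78)/(829/1579 + 72/(1/(-1322 + 2062))) = -44/(829*(1/1579) + 72/(1/740)) = -44/(829/1579 + 72/(1/740)) = -44/(829/1579 + 72*740) = -44/(829/1579 + 53280) = -44/84129949/1579 = -44*1579/84129949 = -69476/84129949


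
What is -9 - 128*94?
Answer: -12041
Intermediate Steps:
-9 - 128*94 = -9 - 12032 = -12041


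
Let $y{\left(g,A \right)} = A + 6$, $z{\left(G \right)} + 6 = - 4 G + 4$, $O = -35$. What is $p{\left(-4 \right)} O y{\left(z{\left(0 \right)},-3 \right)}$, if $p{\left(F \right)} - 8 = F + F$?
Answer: $0$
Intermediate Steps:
$z{\left(G \right)} = -2 - 4 G$ ($z{\left(G \right)} = -6 - \left(-4 + 4 G\right) = -2 - 4 G$)
$p{\left(F \right)} = 8 + 2 F$ ($p{\left(F \right)} = 8 + \left(F + F\right) = 8 + 2 F$)
$y{\left(g,A \right)} = 6 + A$
$p{\left(-4 \right)} O y{\left(z{\left(0 \right)},-3 \right)} = \left(8 + 2 \left(-4\right)\right) \left(-35\right) \left(6 - 3\right) = \left(8 - 8\right) \left(-35\right) 3 = 0 \left(-35\right) 3 = 0 \cdot 3 = 0$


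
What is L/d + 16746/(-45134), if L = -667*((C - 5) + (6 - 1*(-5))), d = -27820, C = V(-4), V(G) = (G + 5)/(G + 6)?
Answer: -20784251/96586760 ≈ -0.21519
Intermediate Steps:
V(G) = (5 + G)/(6 + G)
C = 1/2 (C = (5 - 4)/(6 - 4) = 1/2 ≈ 0.50000)
L = -8671/2 (L = -667*((1/2 - 5) + (6 - 1*(-5))) = -667*(-9/2 + (6 + 5)) = -667*(-9/2 + 11) = -667*13/2 = -8671/2 ≈ -4335.5)
L/d + 16746/(-45134) = -8671/2/(-27820) + 16746/(-45134) = -8671/2*(-1/27820) + 16746*(-1/45134) = 667/4280 - 8373/22567 = -20784251/96586760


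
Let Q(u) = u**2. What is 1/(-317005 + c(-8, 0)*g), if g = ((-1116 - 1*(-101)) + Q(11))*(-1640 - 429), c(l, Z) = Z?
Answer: -1/317005 ≈ -3.1545e-6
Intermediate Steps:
g = 1849686 (g = ((-1116 - 1*(-101)) + 11**2)*(-1640 - 429) = ((-1116 + 101) + 121)*(-2069) = (-1015 + 121)*(-2069) = -894*(-2069) = 1849686)
1/(-317005 + c(-8, 0)*g) = 1/(-317005 + 0*1849686) = 1/(-317005 + 0) = 1/(-317005) = -1/317005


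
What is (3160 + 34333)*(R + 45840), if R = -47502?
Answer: -62313366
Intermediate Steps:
(3160 + 34333)*(R + 45840) = (3160 + 34333)*(-47502 + 45840) = 37493*(-1662) = -62313366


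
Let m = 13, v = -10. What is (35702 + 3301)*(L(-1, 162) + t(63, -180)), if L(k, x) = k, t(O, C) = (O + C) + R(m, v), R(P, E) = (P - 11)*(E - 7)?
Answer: -5928456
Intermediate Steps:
R(P, E) = (-11 + P)*(-7 + E)
t(O, C) = -34 + C + O (t(O, C) = (O + C) + (77 - 11*(-10) - 7*13 - 10*13) = (C + O) + (77 + 110 - 91 - 130) = (C + O) - 34 = -34 + C + O)
(35702 + 3301)*(L(-1, 162) + t(63, -180)) = (35702 + 3301)*(-1 + (-34 - 180 + 63)) = 39003*(-1 - 151) = 39003*(-152) = -5928456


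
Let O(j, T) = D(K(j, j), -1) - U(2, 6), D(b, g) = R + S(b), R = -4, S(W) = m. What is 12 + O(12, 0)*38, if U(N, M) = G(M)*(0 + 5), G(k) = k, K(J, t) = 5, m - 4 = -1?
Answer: -1166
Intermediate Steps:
m = 3 (m = 4 - 1 = 3)
S(W) = 3
U(N, M) = 5*M (U(N, M) = M*(0 + 5) = M*5 = 5*M)
D(b, g) = -1 (D(b, g) = -4 + 3 = -1)
O(j, T) = -31 (O(j, T) = -1 - 5*6 = -1 - 1*30 = -1 - 30 = -31)
12 + O(12, 0)*38 = 12 - 31*38 = 12 - 1178 = -1166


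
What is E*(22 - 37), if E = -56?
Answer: 840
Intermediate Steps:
E*(22 - 37) = -56*(22 - 37) = -56*(-15) = 840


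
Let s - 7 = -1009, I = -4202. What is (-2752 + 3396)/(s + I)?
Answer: -161/1301 ≈ -0.12375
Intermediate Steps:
s = -1002 (s = 7 - 1009 = -1002)
(-2752 + 3396)/(s + I) = (-2752 + 3396)/(-1002 - 4202) = 644/(-5204) = 644*(-1/5204) = -161/1301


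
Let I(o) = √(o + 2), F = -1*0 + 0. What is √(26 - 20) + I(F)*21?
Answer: √6 + 21*√2 ≈ 32.148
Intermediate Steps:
F = 0 (F = 0 + 0 = 0)
I(o) = √(2 + o)
√(26 - 20) + I(F)*21 = √(26 - 20) + √(2 + 0)*21 = √6 + √2*21 = √6 + 21*√2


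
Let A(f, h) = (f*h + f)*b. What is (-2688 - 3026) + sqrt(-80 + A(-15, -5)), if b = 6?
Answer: -5714 + 2*sqrt(70) ≈ -5697.3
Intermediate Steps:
A(f, h) = 6*f + 6*f*h (A(f, h) = (f*h + f)*6 = (f + f*h)*6 = 6*f + 6*f*h)
(-2688 - 3026) + sqrt(-80 + A(-15, -5)) = (-2688 - 3026) + sqrt(-80 + 6*(-15)*(1 - 5)) = -5714 + sqrt(-80 + 6*(-15)*(-4)) = -5714 + sqrt(-80 + 360) = -5714 + sqrt(280) = -5714 + 2*sqrt(70)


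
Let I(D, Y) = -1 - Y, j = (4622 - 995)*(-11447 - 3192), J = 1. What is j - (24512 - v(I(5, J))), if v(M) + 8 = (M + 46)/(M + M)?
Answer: -53120184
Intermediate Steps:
j = -53095653 (j = 3627*(-14639) = -53095653)
v(M) = -8 + (46 + M)/(2*M) (v(M) = -8 + (M + 46)/(M + M) = -8 + (46 + M)/((2*M)) = -8 + (46 + M)*(1/(2*M)) = -8 + (46 + M)/(2*M))
j - (24512 - v(I(5, J))) = -53095653 - (24512 - (-15/2 + 23/(-1 - 1*1))) = -53095653 - (24512 - (-15/2 + 23/(-1 - 1))) = -53095653 - (24512 - (-15/2 + 23/(-2))) = -53095653 - (24512 - (-15/2 + 23*(-½))) = -53095653 - (24512 - (-15/2 - 23/2)) = -53095653 - (24512 - 1*(-19)) = -53095653 - (24512 + 19) = -53095653 - 1*24531 = -53095653 - 24531 = -53120184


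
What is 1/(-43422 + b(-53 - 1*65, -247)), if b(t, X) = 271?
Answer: -1/43151 ≈ -2.3174e-5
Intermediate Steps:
1/(-43422 + b(-53 - 1*65, -247)) = 1/(-43422 + 271) = 1/(-43151) = -1/43151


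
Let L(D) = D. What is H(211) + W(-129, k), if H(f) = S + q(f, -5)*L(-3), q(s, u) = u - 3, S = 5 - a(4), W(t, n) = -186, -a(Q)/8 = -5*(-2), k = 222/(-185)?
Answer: -77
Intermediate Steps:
k = -6/5 (k = 222*(-1/185) = -6/5 ≈ -1.2000)
a(Q) = -80 (a(Q) = -(-40)*(-2) = -8*10 = -80)
S = 85 (S = 5 - 1*(-80) = 5 + 80 = 85)
q(s, u) = -3 + u
H(f) = 109 (H(f) = 85 + (-3 - 5)*(-3) = 85 - 8*(-3) = 85 + 24 = 109)
H(211) + W(-129, k) = 109 - 186 = -77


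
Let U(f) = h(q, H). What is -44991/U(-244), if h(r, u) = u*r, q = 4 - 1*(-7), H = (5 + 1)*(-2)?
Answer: 14997/44 ≈ 340.84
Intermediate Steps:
H = -12 (H = 6*(-2) = -12)
q = 11 (q = 4 + 7 = 11)
h(r, u) = r*u
U(f) = -132 (U(f) = 11*(-12) = -132)
-44991/U(-244) = -44991/(-132) = -44991*(-1/132) = 14997/44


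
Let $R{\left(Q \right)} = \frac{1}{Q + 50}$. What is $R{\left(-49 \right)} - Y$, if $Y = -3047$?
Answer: $3048$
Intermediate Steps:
$R{\left(Q \right)} = \frac{1}{50 + Q}$
$R{\left(-49 \right)} - Y = \frac{1}{50 - 49} - -3047 = 1^{-1} + 3047 = 1 + 3047 = 3048$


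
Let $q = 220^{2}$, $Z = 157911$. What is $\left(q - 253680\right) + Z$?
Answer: $-47369$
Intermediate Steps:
$q = 48400$
$\left(q - 253680\right) + Z = \left(48400 - 253680\right) + 157911 = -205280 + 157911 = -47369$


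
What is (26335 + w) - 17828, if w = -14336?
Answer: -5829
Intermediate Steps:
(26335 + w) - 17828 = (26335 - 14336) - 17828 = 11999 - 17828 = -5829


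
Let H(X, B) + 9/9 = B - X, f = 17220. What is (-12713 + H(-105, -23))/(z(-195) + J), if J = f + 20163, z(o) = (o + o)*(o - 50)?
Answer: -12632/132933 ≈ -0.095025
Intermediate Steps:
z(o) = 2*o*(-50 + o) (z(o) = (2*o)*(-50 + o) = 2*o*(-50 + o))
H(X, B) = -1 + B - X (H(X, B) = -1 + (B - X) = -1 + B - X)
J = 37383 (J = 17220 + 20163 = 37383)
(-12713 + H(-105, -23))/(z(-195) + J) = (-12713 + (-1 - 23 - 1*(-105)))/(2*(-195)*(-50 - 195) + 37383) = (-12713 + (-1 - 23 + 105))/(2*(-195)*(-245) + 37383) = (-12713 + 81)/(95550 + 37383) = -12632/132933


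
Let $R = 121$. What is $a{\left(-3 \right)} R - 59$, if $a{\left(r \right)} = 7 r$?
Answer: $-2600$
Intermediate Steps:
$a{\left(-3 \right)} R - 59 = 7 \left(-3\right) 121 - 59 = \left(-21\right) 121 - 59 = -2541 - 59 = -2600$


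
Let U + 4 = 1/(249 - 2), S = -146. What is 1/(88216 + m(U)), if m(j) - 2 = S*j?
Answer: 247/21933948 ≈ 1.1261e-5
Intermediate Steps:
U = -987/247 (U = -4 + 1/(249 - 2) = -4 + 1/247 = -987/247 ≈ -3.9960)
m(j) = 2 - 146*j
1/(88216 + m(U)) = 1/(88216 + (2 - 146*(-987/247))) = 1/(88216 + (2 + 144102/247)) = 1/(88216 + 144596/247) = 1/(21933948/247) = 247/21933948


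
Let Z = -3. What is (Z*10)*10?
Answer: -300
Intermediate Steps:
(Z*10)*10 = -3*10*10 = -30*10 = -300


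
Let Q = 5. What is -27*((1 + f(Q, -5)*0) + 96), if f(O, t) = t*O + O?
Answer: -2619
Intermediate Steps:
f(O, t) = O + O*t (f(O, t) = O*t + O = O + O*t)
-27*((1 + f(Q, -5)*0) + 96) = -27*((1 + (5*(1 - 5))*0) + 96) = -27*((1 + (5*(-4))*0) + 96) = -27*((1 - 20*0) + 96) = -27*((1 + 0) + 96) = -27*(1 + 96) = -27*97 = -2619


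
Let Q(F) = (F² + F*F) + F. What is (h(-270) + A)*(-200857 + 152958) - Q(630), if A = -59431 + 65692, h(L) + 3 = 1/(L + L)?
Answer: -162294992981/540 ≈ -3.0055e+8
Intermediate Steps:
Q(F) = F + 2*F² (Q(F) = (F² + F²) + F = 2*F² + F = F + 2*F²)
h(L) = -3 + 1/(2*L) (h(L) = -3 + 1/(L + L) = -3 + 1/(2*L))
A = 6261
(h(-270) + A)*(-200857 + 152958) - Q(630) = ((-3 + (½)/(-270)) + 6261)*(-200857 + 152958) - 630*(1 + 2*630) = ((-3 + (½)*(-1/270)) + 6261)*(-47899) - 630*(1 + 1260) = ((-3 - 1/540) + 6261)*(-47899) - 630*1261 = (-1621/540 + 6261)*(-47899) - 1*794430 = (3379319/540)*(-47899) - 794430 = -161866000781/540 - 794430 = -162294992981/540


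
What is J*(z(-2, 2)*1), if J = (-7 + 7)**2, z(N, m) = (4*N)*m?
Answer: 0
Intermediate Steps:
z(N, m) = 4*N*m
J = 0 (J = 0**2 = 0)
J*(z(-2, 2)*1) = 0*((4*(-2)*2)*1) = 0*(-16*1) = 0*(-16) = 0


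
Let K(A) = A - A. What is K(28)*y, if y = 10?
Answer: 0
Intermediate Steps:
K(A) = 0
K(28)*y = 0*10 = 0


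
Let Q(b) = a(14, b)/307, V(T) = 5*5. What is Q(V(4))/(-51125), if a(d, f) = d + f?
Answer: -39/15695375 ≈ -2.4848e-6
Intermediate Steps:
V(T) = 25
Q(b) = 14/307 + b/307 (Q(b) = (14 + b)/307 = (14 + b)*(1/307) = 14/307 + b/307)
Q(V(4))/(-51125) = (14/307 + (1/307)*25)/(-51125) = (14/307 + 25/307)*(-1/51125) = (39/307)*(-1/51125) = -39/15695375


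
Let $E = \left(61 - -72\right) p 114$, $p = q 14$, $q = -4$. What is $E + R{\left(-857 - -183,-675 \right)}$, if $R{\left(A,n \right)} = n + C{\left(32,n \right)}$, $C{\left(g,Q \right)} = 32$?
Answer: $-849715$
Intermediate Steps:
$p = -56$ ($p = \left(-4\right) 14 = -56$)
$R{\left(A,n \right)} = 32 + n$ ($R{\left(A,n \right)} = n + 32 = 32 + n$)
$E = -849072$ ($E = \left(61 - -72\right) \left(-56\right) 114 = \left(61 + 72\right) \left(-56\right) 114 = 133 \left(-56\right) 114 = \left(-7448\right) 114 = -849072$)
$E + R{\left(-857 - -183,-675 \right)} = -849072 + \left(32 - 675\right) = -849072 - 643 = -849715$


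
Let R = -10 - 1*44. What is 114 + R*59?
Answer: -3072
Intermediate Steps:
R = -54 (R = -10 - 44 = -54)
114 + R*59 = 114 - 54*59 = 114 - 3186 = -3072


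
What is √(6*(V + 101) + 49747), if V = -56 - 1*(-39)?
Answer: √50251 ≈ 224.17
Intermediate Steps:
V = -17 (V = -56 + 39 = -17)
√(6*(V + 101) + 49747) = √(6*(-17 + 101) + 49747) = √(6*84 + 49747) = √(504 + 49747) = √50251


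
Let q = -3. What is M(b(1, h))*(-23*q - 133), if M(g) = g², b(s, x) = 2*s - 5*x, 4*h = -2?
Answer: -1296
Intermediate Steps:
h = -½ (h = (¼)*(-2) = -½ ≈ -0.50000)
b(s, x) = -5*x + 2*s
M(b(1, h))*(-23*q - 133) = (-5*(-½) + 2*1)²*(-23*(-3) - 133) = (5/2 + 2)²*(69 - 133) = (9/2)²*(-64) = (81/4)*(-64) = -1296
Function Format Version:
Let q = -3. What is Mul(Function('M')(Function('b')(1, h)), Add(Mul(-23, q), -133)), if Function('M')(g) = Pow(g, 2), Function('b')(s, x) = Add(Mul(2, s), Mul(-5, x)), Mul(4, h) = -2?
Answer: -1296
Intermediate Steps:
h = Rational(-1, 2) (h = Mul(Rational(1, 4), -2) = Rational(-1, 2) ≈ -0.50000)
Function('b')(s, x) = Add(Mul(-5, x), Mul(2, s))
Mul(Function('M')(Function('b')(1, h)), Add(Mul(-23, q), -133)) = Mul(Pow(Add(Mul(-5, Rational(-1, 2)), Mul(2, 1)), 2), Add(Mul(-23, -3), -133)) = Mul(Pow(Add(Rational(5, 2), 2), 2), Add(69, -133)) = Mul(Pow(Rational(9, 2), 2), -64) = Mul(Rational(81, 4), -64) = -1296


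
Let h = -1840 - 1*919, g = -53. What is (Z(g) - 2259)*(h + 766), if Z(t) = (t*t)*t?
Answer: 301214048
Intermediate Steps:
h = -2759 (h = -1840 - 919 = -2759)
Z(t) = t³ (Z(t) = t²*t = t³)
(Z(g) - 2259)*(h + 766) = ((-53)³ - 2259)*(-2759 + 766) = (-148877 - 2259)*(-1993) = -151136*(-1993) = 301214048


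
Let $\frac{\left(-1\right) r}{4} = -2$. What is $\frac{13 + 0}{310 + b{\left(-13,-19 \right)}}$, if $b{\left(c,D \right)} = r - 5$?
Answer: $\frac{13}{313} \approx 0.041534$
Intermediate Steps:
$r = 8$ ($r = \left(-4\right) \left(-2\right) = 8$)
$b{\left(c,D \right)} = 3$ ($b{\left(c,D \right)} = 8 - 5 = 3$)
$\frac{13 + 0}{310 + b{\left(-13,-19 \right)}} = \frac{13 + 0}{310 + 3} = \frac{1}{313} \cdot 13 = \frac{13}{313}$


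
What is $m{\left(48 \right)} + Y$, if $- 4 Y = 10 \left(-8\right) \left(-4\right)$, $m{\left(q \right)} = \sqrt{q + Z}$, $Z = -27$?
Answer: $-80 + \sqrt{21} \approx -75.417$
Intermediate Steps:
$m{\left(q \right)} = \sqrt{-27 + q}$ ($m{\left(q \right)} = \sqrt{q - 27} = \sqrt{-27 + q}$)
$Y = -80$ ($Y = - \frac{10 \left(-8\right) \left(-4\right)}{4} = - \frac{\left(-80\right) \left(-4\right)}{4} = \left(- \frac{1}{4}\right) 320 = -80$)
$m{\left(48 \right)} + Y = \sqrt{-27 + 48} - 80 = \sqrt{21} - 80 = -80 + \sqrt{21}$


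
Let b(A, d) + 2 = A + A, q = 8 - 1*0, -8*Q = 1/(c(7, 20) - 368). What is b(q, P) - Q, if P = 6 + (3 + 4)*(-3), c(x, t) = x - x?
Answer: 41215/2944 ≈ 14.000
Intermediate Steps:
c(x, t) = 0
P = -15 (P = 6 + 7*(-3) = 6 - 21 = -15)
Q = 1/2944 (Q = -1/(8*(0 - 368)) = -⅛/(-368) = -⅛*(-1/368) = 1/2944 ≈ 0.00033967)
q = 8 (q = 8 + 0 = 8)
b(A, d) = -2 + 2*A (b(A, d) = -2 + (A + A) = -2 + 2*A)
b(q, P) - Q = (-2 + 2*8) - 1*1/2944 = (-2 + 16) - 1/2944 = 14 - 1/2944 = 41215/2944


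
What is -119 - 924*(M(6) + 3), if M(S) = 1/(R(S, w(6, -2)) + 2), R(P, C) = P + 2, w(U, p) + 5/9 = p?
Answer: -14917/5 ≈ -2983.4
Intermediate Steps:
w(U, p) = -5/9 + p
R(P, C) = 2 + P
M(S) = 1/(4 + S) (M(S) = 1/((2 + S) + 2) = 1/(4 + S))
-119 - 924*(M(6) + 3) = -119 - 924*(1/(4 + 6) + 3) = -119 - 924*(1/10 + 3) = -119 - 924*31/10 = -119 - 154*93/5 = -119 - 14322/5 = -14917/5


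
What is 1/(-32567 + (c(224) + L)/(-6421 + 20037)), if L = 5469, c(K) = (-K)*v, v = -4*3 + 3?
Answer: -13616/443424787 ≈ -3.0706e-5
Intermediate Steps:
v = -9 (v = -12 + 3 = -9)
c(K) = 9*K (c(K) = -K*(-9) = 9*K)
1/(-32567 + (c(224) + L)/(-6421 + 20037)) = 1/(-32567 + (9*224 + 5469)/(-6421 + 20037)) = 1/(-32567 + (2016 + 5469)/13616) = 1/(-32567 + 7485*(1/13616)) = 1/(-32567 + 7485/13616) = 1/(-443424787/13616) = -13616/443424787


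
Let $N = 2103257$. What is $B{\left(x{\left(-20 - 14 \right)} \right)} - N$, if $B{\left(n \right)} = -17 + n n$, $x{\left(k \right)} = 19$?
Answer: $-2102913$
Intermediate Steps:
$B{\left(n \right)} = -17 + n^{2}$
$B{\left(x{\left(-20 - 14 \right)} \right)} - N = \left(-17 + 19^{2}\right) - 2103257 = \left(-17 + 361\right) - 2103257 = 344 - 2103257 = -2102913$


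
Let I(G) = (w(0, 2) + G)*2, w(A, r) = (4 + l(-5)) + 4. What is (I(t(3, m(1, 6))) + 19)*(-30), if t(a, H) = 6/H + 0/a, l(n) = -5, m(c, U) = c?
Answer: -1110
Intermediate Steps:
t(a, H) = 6/H (t(a, H) = 6/H + 0 = 6/H)
w(A, r) = 3 (w(A, r) = (4 - 5) + 4 = -1 + 4 = 3)
I(G) = 6 + 2*G (I(G) = (3 + G)*2 = 6 + 2*G)
(I(t(3, m(1, 6))) + 19)*(-30) = ((6 + 2*(6/1)) + 19)*(-30) = ((6 + 2*(6*1)) + 19)*(-30) = ((6 + 2*6) + 19)*(-30) = ((6 + 12) + 19)*(-30) = (18 + 19)*(-30) = 37*(-30) = -1110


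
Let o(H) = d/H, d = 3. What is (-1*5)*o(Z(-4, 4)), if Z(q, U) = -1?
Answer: 15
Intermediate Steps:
o(H) = 3/H
(-1*5)*o(Z(-4, 4)) = (-1*5)*(3/(-1)) = -15*(-1) = -5*(-3) = 15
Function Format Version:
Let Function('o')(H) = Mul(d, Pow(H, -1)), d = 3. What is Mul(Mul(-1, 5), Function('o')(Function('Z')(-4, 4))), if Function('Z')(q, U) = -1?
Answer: 15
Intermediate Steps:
Function('o')(H) = Mul(3, Pow(H, -1))
Mul(Mul(-1, 5), Function('o')(Function('Z')(-4, 4))) = Mul(Mul(-1, 5), Mul(3, Pow(-1, -1))) = Mul(-5, Mul(3, -1)) = Mul(-5, -3) = 15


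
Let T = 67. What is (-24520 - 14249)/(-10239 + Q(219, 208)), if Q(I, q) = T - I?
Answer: 38769/10391 ≈ 3.7310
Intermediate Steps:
Q(I, q) = 67 - I
(-24520 - 14249)/(-10239 + Q(219, 208)) = (-24520 - 14249)/(-10239 + (67 - 1*219)) = -38769/(-10239 + (67 - 219)) = -38769/(-10239 - 152) = -38769/(-10391) = -38769*(-1/10391) = 38769/10391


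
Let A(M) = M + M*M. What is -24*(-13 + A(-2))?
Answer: 264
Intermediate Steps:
A(M) = M + M**2
-24*(-13 + A(-2)) = -24*(-13 - 2*(1 - 2)) = -24*(-13 - 2*(-1)) = -24*(-13 + 2) = -24*(-11) = 264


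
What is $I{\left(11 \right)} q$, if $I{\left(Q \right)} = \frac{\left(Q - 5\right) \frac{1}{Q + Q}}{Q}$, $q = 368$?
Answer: $\frac{1104}{121} \approx 9.124$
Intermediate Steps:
$I{\left(Q \right)} = \frac{-5 + Q}{2 Q^{2}}$ ($I{\left(Q \right)} = \frac{\left(-5 + Q\right) \frac{1}{2 Q}}{Q} = \frac{\frac{1}{2} \frac{1}{Q} \left(-5 + Q\right)}{Q} = \frac{-5 + Q}{2 Q^{2}}$)
$I{\left(11 \right)} q = \frac{-5 + 11}{2 \cdot 121} \cdot 368 = \frac{1}{2} \cdot \frac{1}{121} \cdot 6 \cdot 368 = \frac{3}{121} \cdot 368 = \frac{1104}{121}$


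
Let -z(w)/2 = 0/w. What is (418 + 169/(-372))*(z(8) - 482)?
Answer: -37433807/186 ≈ -2.0126e+5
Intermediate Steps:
z(w) = 0 (z(w) = -0/w = -2*0 = 0)
(418 + 169/(-372))*(z(8) - 482) = (418 + 169/(-372))*(0 - 482) = (418 + 169*(-1/372))*(-482) = (418 - 169/372)*(-482) = (155327/372)*(-482) = -37433807/186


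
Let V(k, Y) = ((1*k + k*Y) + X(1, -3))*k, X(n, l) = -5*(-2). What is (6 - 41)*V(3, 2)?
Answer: -1995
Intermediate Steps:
X(n, l) = 10
V(k, Y) = k*(10 + k + Y*k) (V(k, Y) = ((1*k + k*Y) + 10)*k = ((k + Y*k) + 10)*k = (10 + k + Y*k)*k = k*(10 + k + Y*k))
(6 - 41)*V(3, 2) = (6 - 41)*(3*(10 + 3 + 2*3)) = -105*(10 + 3 + 6) = -105*19 = -35*57 = -1995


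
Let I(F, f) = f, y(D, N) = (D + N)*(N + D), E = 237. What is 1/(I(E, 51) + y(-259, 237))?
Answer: 1/535 ≈ 0.0018692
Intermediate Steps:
y(D, N) = (D + N)² (y(D, N) = (D + N)*(D + N) = (D + N)²)
1/(I(E, 51) + y(-259, 237)) = 1/(51 + (-259 + 237)²) = 1/(51 + (-22)²) = 1/(51 + 484) = 1/535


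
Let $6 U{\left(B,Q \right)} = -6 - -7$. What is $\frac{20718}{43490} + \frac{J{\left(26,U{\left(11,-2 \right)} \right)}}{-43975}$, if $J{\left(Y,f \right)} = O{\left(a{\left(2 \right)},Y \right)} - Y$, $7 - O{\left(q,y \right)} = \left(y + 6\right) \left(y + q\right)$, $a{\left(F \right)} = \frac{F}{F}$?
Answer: $\frac{94947572}{191247275} \approx 0.49646$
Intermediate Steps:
$U{\left(B,Q \right)} = \frac{1}{6}$ ($U{\left(B,Q \right)} = \frac{-6 - -7}{6} = \frac{-6 + 7}{6} = \frac{1}{6} \cdot 1 = \frac{1}{6}$)
$a{\left(F \right)} = 1$
$O{\left(q,y \right)} = 7 - \left(6 + y\right) \left(q + y\right)$ ($O{\left(q,y \right)} = 7 - \left(y + 6\right) \left(y + q\right) = 7 - \left(6 + y\right) \left(q + y\right)$)
$J{\left(Y,f \right)} = 1 - Y^{2} - 8 Y$ ($J{\left(Y,f \right)} = \left(7 - Y^{2} - 6 - 6 Y - 1 Y\right) - Y = \left(7 - Y^{2} - 6 - 6 Y - Y\right) - Y = \left(1 - Y^{2} - 7 Y\right) - Y = 1 - Y^{2} - 8 Y$)
$\frac{20718}{43490} + \frac{J{\left(26,U{\left(11,-2 \right)} \right)}}{-43975} = \frac{20718}{43490} + \frac{1 - 26^{2} - 208}{-43975} = 20718 \cdot \frac{1}{43490} + \left(1 - 676 - 208\right) \left(- \frac{1}{43975}\right) = \frac{10359}{21745} + \left(1 - 676 - 208\right) \left(- \frac{1}{43975}\right) = \frac{10359}{21745} - - \frac{883}{43975} = \frac{10359}{21745} + \frac{883}{43975} = \frac{94947572}{191247275}$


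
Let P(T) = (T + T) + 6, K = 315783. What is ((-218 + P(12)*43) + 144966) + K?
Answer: 461821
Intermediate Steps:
P(T) = 6 + 2*T (P(T) = 2*T + 6 = 6 + 2*T)
((-218 + P(12)*43) + 144966) + K = ((-218 + (6 + 2*12)*43) + 144966) + 315783 = ((-218 + (6 + 24)*43) + 144966) + 315783 = ((-218 + 30*43) + 144966) + 315783 = ((-218 + 1290) + 144966) + 315783 = (1072 + 144966) + 315783 = 146038 + 315783 = 461821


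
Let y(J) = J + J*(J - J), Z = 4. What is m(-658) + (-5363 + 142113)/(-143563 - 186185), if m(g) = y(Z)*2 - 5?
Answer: 426247/164874 ≈ 2.5853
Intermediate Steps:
y(J) = J (y(J) = J + J*0 = J + 0 = J)
m(g) = 3 (m(g) = 4*2 - 5 = 8 - 5 = 3)
m(-658) + (-5363 + 142113)/(-143563 - 186185) = 3 + (-5363 + 142113)/(-143563 - 186185) = 3 + 136750/(-329748) = 3 + 136750*(-1/329748) = 3 - 68375/164874 = 426247/164874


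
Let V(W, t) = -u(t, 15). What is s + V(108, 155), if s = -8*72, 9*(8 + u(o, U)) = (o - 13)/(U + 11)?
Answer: -66527/117 ≈ -568.61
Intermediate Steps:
u(o, U) = -8 + (-13 + o)/(9*(11 + U)) (u(o, U) = -8 + ((o - 13)/(U + 11))/9 = -8 + ((-13 + o)/(11 + U))/9 = -8 + (-13 + o)/(9*(11 + U)))
s = -576
V(W, t) = 145/18 - t/234 (V(W, t) = -(-805 + t - 72*15)/(9*(11 + 15)) = -(-805 + t - 1080)/(9*26) = -(-1885 + t)/(9*26) = -(-145/18 + t/234) = 145/18 - t/234)
s + V(108, 155) = -576 + (145/18 - 1/234*155) = -576 + (145/18 - 155/234) = -576 + 865/117 = -66527/117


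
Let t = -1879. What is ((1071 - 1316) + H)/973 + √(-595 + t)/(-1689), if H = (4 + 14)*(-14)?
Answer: -71/139 - I*√2474/1689 ≈ -0.51079 - 0.029449*I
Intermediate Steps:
H = -252 (H = 18*(-14) = -252)
((1071 - 1316) + H)/973 + √(-595 + t)/(-1689) = ((1071 - 1316) - 252)/973 + √(-595 - 1879)/(-1689) = (-245 - 252)*(1/973) + √(-2474)*(-1/1689) = -497*1/973 + (I*√2474)*(-1/1689) = -71/139 - I*√2474/1689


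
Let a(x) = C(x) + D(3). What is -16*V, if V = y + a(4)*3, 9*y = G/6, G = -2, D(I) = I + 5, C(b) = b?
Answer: -15536/27 ≈ -575.41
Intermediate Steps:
D(I) = 5 + I
y = -1/27 (y = (-2/6)/9 = (-2*1/6)/9 = (1/9)*(-1/3) = -1/27 ≈ -0.037037)
a(x) = 8 + x (a(x) = x + (5 + 3) = x + 8 = 8 + x)
V = 971/27 (V = -1/27 + (8 + 4)*3 = -1/27 + 12*3 = -1/27 + 36 = 971/27 ≈ 35.963)
-16*V = -16*971/27 = -15536/27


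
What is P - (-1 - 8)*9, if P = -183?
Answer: -102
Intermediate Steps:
P - (-1 - 8)*9 = -183 - (-1 - 8)*9 = -183 - (-9)*9 = -183 - 1*(-81) = -183 + 81 = -102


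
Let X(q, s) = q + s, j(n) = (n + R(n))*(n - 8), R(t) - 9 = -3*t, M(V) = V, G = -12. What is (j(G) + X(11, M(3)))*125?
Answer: -80750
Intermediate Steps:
R(t) = 9 - 3*t
j(n) = (-8 + n)*(9 - 2*n) (j(n) = (n + (9 - 3*n))*(n - 8) = (9 - 2*n)*(-8 + n) = (-8 + n)*(9 - 2*n))
(j(G) + X(11, M(3)))*125 = ((-72 - 2*(-12)**2 + 25*(-12)) + (11 + 3))*125 = ((-72 - 2*144 - 300) + 14)*125 = ((-72 - 288 - 300) + 14)*125 = (-660 + 14)*125 = -646*125 = -80750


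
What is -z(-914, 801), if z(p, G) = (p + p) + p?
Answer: 2742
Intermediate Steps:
z(p, G) = 3*p (z(p, G) = 2*p + p = 3*p)
-z(-914, 801) = -3*(-914) = -1*(-2742) = 2742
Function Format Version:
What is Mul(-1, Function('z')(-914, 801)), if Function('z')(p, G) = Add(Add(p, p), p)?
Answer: 2742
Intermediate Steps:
Function('z')(p, G) = Mul(3, p) (Function('z')(p, G) = Add(Mul(2, p), p) = Mul(3, p))
Mul(-1, Function('z')(-914, 801)) = Mul(-1, Mul(3, -914)) = Mul(-1, -2742) = 2742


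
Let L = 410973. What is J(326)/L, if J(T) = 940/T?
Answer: 470/66988599 ≈ 7.0161e-6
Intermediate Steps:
J(326)/L = (940/326)/410973 = (940*(1/326))*(1/410973) = (470/163)*(1/410973) = 470/66988599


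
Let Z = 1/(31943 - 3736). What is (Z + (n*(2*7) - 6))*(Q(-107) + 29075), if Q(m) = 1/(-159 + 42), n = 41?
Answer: 4192444929046/253863 ≈ 1.6515e+7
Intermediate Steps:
Q(m) = -1/117 (Q(m) = 1/(-117) = -1/117)
Z = 1/28207 ≈ 3.5452e-5
(Z + (n*(2*7) - 6))*(Q(-107) + 29075) = (1/28207 + (41*(2*7) - 6))*(-1/117 + 29075) = (1/28207 + (41*14 - 6))*(3401774/117) = (1/28207 + (574 - 6))*(3401774/117) = (1/28207 + 568)*(3401774/117) = (16021577/28207)*(3401774/117) = 4192444929046/253863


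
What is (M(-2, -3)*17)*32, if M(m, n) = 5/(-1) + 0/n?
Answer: -2720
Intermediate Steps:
M(m, n) = -5 (M(m, n) = 5*(-1) + 0 = -5 + 0 = -5)
(M(-2, -3)*17)*32 = -5*17*32 = -85*32 = -2720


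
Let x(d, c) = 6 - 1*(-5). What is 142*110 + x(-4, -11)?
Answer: 15631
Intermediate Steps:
x(d, c) = 11 (x(d, c) = 6 + 5 = 11)
142*110 + x(-4, -11) = 142*110 + 11 = 15620 + 11 = 15631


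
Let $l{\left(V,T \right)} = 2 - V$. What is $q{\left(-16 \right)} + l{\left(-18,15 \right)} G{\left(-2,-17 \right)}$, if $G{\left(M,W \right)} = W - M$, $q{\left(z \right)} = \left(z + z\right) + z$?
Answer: $-348$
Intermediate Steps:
$q{\left(z \right)} = 3 z$ ($q{\left(z \right)} = 2 z + z = 3 z$)
$q{\left(-16 \right)} + l{\left(-18,15 \right)} G{\left(-2,-17 \right)} = 3 \left(-16\right) + \left(2 - -18\right) \left(-17 - -2\right) = -48 + \left(2 + 18\right) \left(-17 + 2\right) = -48 + 20 \left(-15\right) = -48 - 300 = -348$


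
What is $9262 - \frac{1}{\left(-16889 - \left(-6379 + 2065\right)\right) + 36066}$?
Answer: $\frac{217573641}{23491} \approx 9262.0$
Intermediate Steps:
$9262 - \frac{1}{\left(-16889 - \left(-6379 + 2065\right)\right) + 36066} = 9262 - \frac{1}{\left(-16889 - -4314\right) + 36066} = 9262 - \frac{1}{\left(-16889 + 4314\right) + 36066} = 9262 - \frac{1}{-12575 + 36066} = 9262 - \frac{1}{23491} = \frac{217573641}{23491}$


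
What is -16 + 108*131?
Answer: 14132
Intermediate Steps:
-16 + 108*131 = -16 + 14148 = 14132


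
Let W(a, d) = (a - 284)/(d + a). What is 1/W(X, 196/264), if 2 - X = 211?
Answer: 13745/32538 ≈ 0.42243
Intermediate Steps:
X = -209 (X = 2 - 1*211 = 2 - 211 = -209)
W(a, d) = (-284 + a)/(a + d)
1/W(X, 196/264) = 1/((-284 - 209)/(-209 + 196/264)) = 1/(-493/(-209 + 196*(1/264))) = 1/(-493/(-209 + 49/66)) = 1/(-493/(-13745/66)) = 1/(-66/13745*(-493)) = 1/(32538/13745) = 13745/32538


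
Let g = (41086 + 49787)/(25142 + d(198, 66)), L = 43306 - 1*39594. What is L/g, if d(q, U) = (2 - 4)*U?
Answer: 92837120/90873 ≈ 1021.6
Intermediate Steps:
d(q, U) = -2*U
L = 3712 (L = 43306 - 39594 = 3712)
g = 90873/25010 (g = (41086 + 49787)/(25142 - 2*66) = 90873/(25142 - 132) = 90873/25010 ≈ 3.6335)
L/g = 3712/(90873/25010) = 3712*(25010/90873) = 92837120/90873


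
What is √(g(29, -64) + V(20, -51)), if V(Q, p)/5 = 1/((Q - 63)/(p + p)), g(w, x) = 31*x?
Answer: I*√3646486/43 ≈ 44.409*I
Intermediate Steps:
V(Q, p) = 10*p/(-63 + Q) (V(Q, p) = 5/(((Q - 63)/(p + p))) = 5/(((-63 + Q)/((2*p)))) = 5/(((-63 + Q)*(1/(2*p)))) = 5/(((-63 + Q)/(2*p))) = 5*(2*p/(-63 + Q)) = 10*p/(-63 + Q))
√(g(29, -64) + V(20, -51)) = √(31*(-64) + 10*(-51)/(-63 + 20)) = √(-1984 + 10*(-51)/(-43)) = √(-1984 + 10*(-51)*(-1/43)) = √(-1984 + 510/43) = √(-84802/43) = I*√3646486/43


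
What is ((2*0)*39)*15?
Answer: 0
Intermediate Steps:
((2*0)*39)*15 = (0*39)*15 = 0*15 = 0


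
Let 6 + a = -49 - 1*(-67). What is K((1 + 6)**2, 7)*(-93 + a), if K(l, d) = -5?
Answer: 405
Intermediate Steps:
a = 12 (a = -6 + (-49 - 1*(-67)) = -6 + (-49 + 67) = -6 + 18 = 12)
K((1 + 6)**2, 7)*(-93 + a) = -5*(-93 + 12) = -5*(-81) = 405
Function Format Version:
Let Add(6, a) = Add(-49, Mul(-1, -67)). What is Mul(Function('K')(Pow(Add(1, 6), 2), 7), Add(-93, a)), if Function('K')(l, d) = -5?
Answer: 405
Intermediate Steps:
a = 12 (a = Add(-6, Add(-49, Mul(-1, -67))) = Add(-6, Add(-49, 67)) = Add(-6, 18) = 12)
Mul(Function('K')(Pow(Add(1, 6), 2), 7), Add(-93, a)) = Mul(-5, Add(-93, 12)) = Mul(-5, -81) = 405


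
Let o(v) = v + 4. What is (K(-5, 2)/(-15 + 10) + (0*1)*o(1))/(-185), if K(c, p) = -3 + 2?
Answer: -1/925 ≈ -0.0010811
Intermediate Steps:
o(v) = 4 + v
K(c, p) = -1
(K(-5, 2)/(-15 + 10) + (0*1)*o(1))/(-185) = (-1/(-15 + 10) + (0*1)*(4 + 1))/(-185) = (-1/(-5) + 0*5)*(-1/185) = (-1*(-1/5) + 0)*(-1/185) = (1/5 + 0)*(-1/185) = (1/5)*(-1/185) = -1/925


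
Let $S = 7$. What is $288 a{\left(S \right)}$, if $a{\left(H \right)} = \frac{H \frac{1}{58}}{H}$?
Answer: $\frac{144}{29} \approx 4.9655$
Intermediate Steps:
$a{\left(H \right)} = \frac{1}{58}$ ($a{\left(H \right)} = \frac{H \frac{1}{58}}{H} = \frac{\frac{1}{58} H}{H} = \frac{1}{58}$)
$288 a{\left(S \right)} = 288 \cdot \frac{1}{58} = \frac{144}{29}$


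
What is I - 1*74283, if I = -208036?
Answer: -282319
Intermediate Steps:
I - 1*74283 = -208036 - 1*74283 = -208036 - 74283 = -282319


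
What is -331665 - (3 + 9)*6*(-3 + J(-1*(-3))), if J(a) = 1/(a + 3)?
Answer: -331461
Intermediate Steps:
J(a) = 1/(3 + a)
-331665 - (3 + 9)*6*(-3 + J(-1*(-3))) = -331665 - (3 + 9)*6*(-3 + 1/(3 - 1*(-3))) = -331665 - 12*6*(-3 + 1/(3 + 3)) = -331665 - 72*(-3 + 1/6) = -331665 - 72*(-3 + ⅙) = -331665 - 72*(-17)/6 = -331665 - 1*(-204) = -331665 + 204 = -331461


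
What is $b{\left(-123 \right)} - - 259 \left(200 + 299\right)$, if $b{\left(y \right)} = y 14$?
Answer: $127519$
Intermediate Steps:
$b{\left(y \right)} = 14 y$
$b{\left(-123 \right)} - - 259 \left(200 + 299\right) = 14 \left(-123\right) - - 259 \left(200 + 299\right) = -1722 - \left(-259\right) 499 = -1722 - -129241 = -1722 + 129241 = 127519$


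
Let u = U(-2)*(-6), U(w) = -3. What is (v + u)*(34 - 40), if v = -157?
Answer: 834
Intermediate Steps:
u = 18 (u = -3*(-6) = 18)
(v + u)*(34 - 40) = (-157 + 18)*(34 - 40) = -139*(-6) = 834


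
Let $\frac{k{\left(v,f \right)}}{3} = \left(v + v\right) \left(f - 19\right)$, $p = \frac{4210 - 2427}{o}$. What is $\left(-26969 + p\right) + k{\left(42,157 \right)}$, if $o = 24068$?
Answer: $\frac{187900659}{24068} \approx 7807.1$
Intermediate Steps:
$p = \frac{1783}{24068}$ ($p = \frac{4210 - 2427}{24068} = \left(4210 - 2427\right) \frac{1}{24068} = 1783 \cdot \frac{1}{24068} = \frac{1783}{24068} \approx 0.074082$)
$k{\left(v,f \right)} = 6 v \left(-19 + f\right)$ ($k{\left(v,f \right)} = 3 \left(v + v\right) \left(f - 19\right) = 3 \cdot 2 v \left(-19 + f\right) = 6 v \left(-19 + f\right)$)
$\left(-26969 + p\right) + k{\left(42,157 \right)} = \left(-26969 + \frac{1783}{24068}\right) + 6 \cdot 42 \left(-19 + 157\right) = - \frac{649088109}{24068} + 6 \cdot 42 \cdot 138 = - \frac{649088109}{24068} + 34776 = \frac{187900659}{24068}$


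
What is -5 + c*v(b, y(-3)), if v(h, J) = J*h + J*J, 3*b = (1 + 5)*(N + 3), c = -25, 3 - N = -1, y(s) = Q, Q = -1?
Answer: 320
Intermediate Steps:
y(s) = -1
N = 4 (N = 3 - 1*(-1) = 3 + 1 = 4)
b = 14 (b = ((1 + 5)*(4 + 3))/3 = (6*7)/3 = (⅓)*42 = 14)
v(h, J) = J² + J*h (v(h, J) = J*h + J² = J² + J*h)
-5 + c*v(b, y(-3)) = -5 - (-25)*(-1 + 14) = -5 - (-25)*13 = -5 - 25*(-13) = -5 + 325 = 320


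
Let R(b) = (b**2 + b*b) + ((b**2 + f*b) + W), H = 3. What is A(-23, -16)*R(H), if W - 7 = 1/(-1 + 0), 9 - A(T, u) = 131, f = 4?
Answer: -5490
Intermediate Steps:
A(T, u) = -122 (A(T, u) = 9 - 1*131 = 9 - 131 = -122)
W = 6 (W = 7 + 1/(-1 + 0) = 7 + 1/(-1) = 7 - 1 = 6)
R(b) = 6 + 3*b**2 + 4*b (R(b) = (b**2 + b*b) + ((b**2 + 4*b) + 6) = (b**2 + b**2) + (6 + b**2 + 4*b) = 2*b**2 + (6 + b**2 + 4*b) = 6 + 3*b**2 + 4*b)
A(-23, -16)*R(H) = -122*(6 + 3*3**2 + 4*3) = -122*(6 + 3*9 + 12) = -122*(6 + 27 + 12) = -122*45 = -5490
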